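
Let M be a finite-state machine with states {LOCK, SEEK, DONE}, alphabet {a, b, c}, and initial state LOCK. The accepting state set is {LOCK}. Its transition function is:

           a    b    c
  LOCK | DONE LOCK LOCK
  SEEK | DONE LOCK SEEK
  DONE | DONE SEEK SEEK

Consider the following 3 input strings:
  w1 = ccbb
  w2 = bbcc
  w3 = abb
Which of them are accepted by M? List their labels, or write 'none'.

w1, w2, w3

w1: LOCK → LOCK → LOCK → LOCK → LOCK  → end LOCK, accepted
w2: LOCK → LOCK → LOCK → LOCK → LOCK  → end LOCK, accepted
w3: LOCK → DONE → SEEK → LOCK  → end LOCK, accepted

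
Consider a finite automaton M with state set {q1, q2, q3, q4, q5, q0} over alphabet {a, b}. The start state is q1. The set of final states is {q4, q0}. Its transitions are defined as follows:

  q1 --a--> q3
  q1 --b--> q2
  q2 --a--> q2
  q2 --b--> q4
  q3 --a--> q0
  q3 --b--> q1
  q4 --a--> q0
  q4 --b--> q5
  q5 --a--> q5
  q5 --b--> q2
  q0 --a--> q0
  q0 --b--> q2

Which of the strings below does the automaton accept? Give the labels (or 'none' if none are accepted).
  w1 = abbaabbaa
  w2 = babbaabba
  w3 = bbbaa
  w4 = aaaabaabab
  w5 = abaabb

w2, w5

w1:
  start at q1
  read 'a': q1 → q3
  read 'b': q3 → q1
  read 'b': q1 → q2
  read 'a': q2 → q2
  read 'a': q2 → q2
  read 'b': q2 → q4
  read 'b': q4 → q5
  read 'a': q5 → q5
  read 'a': q5 → q5
  end q5, rejected
w2:
  start at q1
  read 'b': q1 → q2
  read 'a': q2 → q2
  read 'b': q2 → q4
  read 'b': q4 → q5
  read 'a': q5 → q5
  read 'a': q5 → q5
  read 'b': q5 → q2
  read 'b': q2 → q4
  read 'a': q4 → q0
  end q0, accepted
w3:
  start at q1
  read 'b': q1 → q2
  read 'b': q2 → q4
  read 'b': q4 → q5
  read 'a': q5 → q5
  read 'a': q5 → q5
  end q5, rejected
w4:
  start at q1
  read 'a': q1 → q3
  read 'a': q3 → q0
  read 'a': q0 → q0
  read 'a': q0 → q0
  read 'b': q0 → q2
  read 'a': q2 → q2
  read 'a': q2 → q2
  read 'b': q2 → q4
  read 'a': q4 → q0
  read 'b': q0 → q2
  end q2, rejected
w5:
  start at q1
  read 'a': q1 → q3
  read 'b': q3 → q1
  read 'a': q1 → q3
  read 'a': q3 → q0
  read 'b': q0 → q2
  read 'b': q2 → q4
  end q4, accepted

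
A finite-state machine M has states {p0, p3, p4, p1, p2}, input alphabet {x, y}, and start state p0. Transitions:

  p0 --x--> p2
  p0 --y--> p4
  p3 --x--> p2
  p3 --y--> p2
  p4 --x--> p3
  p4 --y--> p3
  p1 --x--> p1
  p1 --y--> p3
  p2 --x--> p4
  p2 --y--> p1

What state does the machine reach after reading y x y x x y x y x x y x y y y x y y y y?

p3

Trace: p0 -y-> p4 -x-> p3 -y-> p2 -x-> p4 -x-> p3 -y-> p2 -x-> p4 -y-> p3 -x-> p2 -x-> p4 -y-> p3 -x-> p2 -y-> p1 -y-> p3 -y-> p2 -x-> p4 -y-> p3 -y-> p2 -y-> p1 -y-> p3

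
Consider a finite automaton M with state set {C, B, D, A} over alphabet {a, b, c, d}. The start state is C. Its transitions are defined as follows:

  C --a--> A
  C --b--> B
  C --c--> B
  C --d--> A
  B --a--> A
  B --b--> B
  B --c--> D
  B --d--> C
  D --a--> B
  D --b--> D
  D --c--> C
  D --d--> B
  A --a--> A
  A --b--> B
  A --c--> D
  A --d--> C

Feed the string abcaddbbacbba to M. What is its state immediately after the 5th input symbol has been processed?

C → A → B → D → B → C
After 5 symbols: C.

C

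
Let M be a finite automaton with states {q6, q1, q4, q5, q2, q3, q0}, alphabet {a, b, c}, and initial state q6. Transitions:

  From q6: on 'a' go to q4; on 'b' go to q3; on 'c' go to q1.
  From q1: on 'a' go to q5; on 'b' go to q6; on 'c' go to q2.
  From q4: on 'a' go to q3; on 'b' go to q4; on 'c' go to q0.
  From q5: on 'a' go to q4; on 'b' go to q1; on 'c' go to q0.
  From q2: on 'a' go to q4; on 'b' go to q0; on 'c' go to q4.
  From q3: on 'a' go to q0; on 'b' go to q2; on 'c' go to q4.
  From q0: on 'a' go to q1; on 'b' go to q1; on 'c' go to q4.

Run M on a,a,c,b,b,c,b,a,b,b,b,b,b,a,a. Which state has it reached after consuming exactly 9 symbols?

q1

q6 → q4 → q3 → q4 → q4 → q4 → q0 → q1 → q5 → q1
After 9 symbols: q1.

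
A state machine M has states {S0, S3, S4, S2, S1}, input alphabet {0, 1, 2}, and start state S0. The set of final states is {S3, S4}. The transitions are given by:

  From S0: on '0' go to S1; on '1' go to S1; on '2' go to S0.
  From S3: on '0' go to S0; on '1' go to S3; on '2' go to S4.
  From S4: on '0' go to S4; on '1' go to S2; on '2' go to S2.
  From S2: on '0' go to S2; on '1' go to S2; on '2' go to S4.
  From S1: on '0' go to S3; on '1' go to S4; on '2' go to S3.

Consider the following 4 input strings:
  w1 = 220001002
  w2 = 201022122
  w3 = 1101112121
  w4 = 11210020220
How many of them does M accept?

1

w1: Trace: S0 -2-> S0 -2-> S0 -0-> S1 -0-> S3 -0-> S0 -1-> S1 -0-> S3 -0-> S0 -2-> S0  → end S0, rejected
w2: Trace: S0 -2-> S0 -0-> S1 -1-> S4 -0-> S4 -2-> S2 -2-> S4 -1-> S2 -2-> S4 -2-> S2  → end S2, rejected
w3: Trace: S0 -1-> S1 -1-> S4 -0-> S4 -1-> S2 -1-> S2 -1-> S2 -2-> S4 -1-> S2 -2-> S4 -1-> S2  → end S2, rejected
w4: Trace: S0 -1-> S1 -1-> S4 -2-> S2 -1-> S2 -0-> S2 -0-> S2 -2-> S4 -0-> S4 -2-> S2 -2-> S4 -0-> S4  → end S4, accepted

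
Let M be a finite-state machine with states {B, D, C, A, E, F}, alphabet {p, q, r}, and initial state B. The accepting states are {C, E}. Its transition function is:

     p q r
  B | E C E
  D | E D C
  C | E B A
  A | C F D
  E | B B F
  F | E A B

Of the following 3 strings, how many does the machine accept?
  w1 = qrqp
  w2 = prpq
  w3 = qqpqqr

w1: B → C → A → F → E  → end E, accepted
w2: B → E → F → E → B  → end B, rejected
w3: B → C → B → E → B → C → A  → end A, rejected

1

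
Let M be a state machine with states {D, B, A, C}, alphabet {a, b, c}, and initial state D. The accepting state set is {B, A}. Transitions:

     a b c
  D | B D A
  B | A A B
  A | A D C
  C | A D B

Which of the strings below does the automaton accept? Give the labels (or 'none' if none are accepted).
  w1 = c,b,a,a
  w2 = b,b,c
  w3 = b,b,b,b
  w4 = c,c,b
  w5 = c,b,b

w1, w2

w1:
  start at D
  read 'c': D → A
  read 'b': A → D
  read 'a': D → B
  read 'a': B → A
  end A, accepted
w2:
  start at D
  read 'b': D → D
  read 'b': D → D
  read 'c': D → A
  end A, accepted
w3:
  start at D
  read 'b': D → D
  read 'b': D → D
  read 'b': D → D
  read 'b': D → D
  end D, rejected
w4:
  start at D
  read 'c': D → A
  read 'c': A → C
  read 'b': C → D
  end D, rejected
w5:
  start at D
  read 'c': D → A
  read 'b': A → D
  read 'b': D → D
  end D, rejected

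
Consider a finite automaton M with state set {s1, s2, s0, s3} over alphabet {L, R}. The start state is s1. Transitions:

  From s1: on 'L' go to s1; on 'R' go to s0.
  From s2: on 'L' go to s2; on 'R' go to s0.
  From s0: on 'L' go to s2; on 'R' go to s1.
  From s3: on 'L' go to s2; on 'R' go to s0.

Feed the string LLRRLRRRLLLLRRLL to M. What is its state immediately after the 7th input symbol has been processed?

start at s1
read 'L': s1 → s1
read 'L': s1 → s1
read 'R': s1 → s0
read 'R': s0 → s1
read 'L': s1 → s1
read 'R': s1 → s0
read 'R': s0 → s1
After 7 symbols: s1.

s1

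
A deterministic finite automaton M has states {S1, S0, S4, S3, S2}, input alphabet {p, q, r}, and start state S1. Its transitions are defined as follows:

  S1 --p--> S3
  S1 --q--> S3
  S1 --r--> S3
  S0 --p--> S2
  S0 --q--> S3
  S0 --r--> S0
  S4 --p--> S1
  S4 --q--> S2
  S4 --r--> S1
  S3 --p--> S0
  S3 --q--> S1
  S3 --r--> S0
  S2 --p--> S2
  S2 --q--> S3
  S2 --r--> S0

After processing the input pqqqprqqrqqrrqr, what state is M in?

start at S1
read 'p': S1 → S3
read 'q': S3 → S1
read 'q': S1 → S3
read 'q': S3 → S1
read 'p': S1 → S3
read 'r': S3 → S0
read 'q': S0 → S3
read 'q': S3 → S1
read 'r': S1 → S3
read 'q': S3 → S1
read 'q': S1 → S3
read 'r': S3 → S0
read 'r': S0 → S0
read 'q': S0 → S3
read 'r': S3 → S0

S0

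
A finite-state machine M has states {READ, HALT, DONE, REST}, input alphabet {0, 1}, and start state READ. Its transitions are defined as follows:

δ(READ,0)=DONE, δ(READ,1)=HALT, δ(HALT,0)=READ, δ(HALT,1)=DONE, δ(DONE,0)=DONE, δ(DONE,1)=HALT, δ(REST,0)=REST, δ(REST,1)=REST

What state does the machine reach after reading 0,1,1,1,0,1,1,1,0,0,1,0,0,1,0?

READ

Trace: READ -0-> DONE -1-> HALT -1-> DONE -1-> HALT -0-> READ -1-> HALT -1-> DONE -1-> HALT -0-> READ -0-> DONE -1-> HALT -0-> READ -0-> DONE -1-> HALT -0-> READ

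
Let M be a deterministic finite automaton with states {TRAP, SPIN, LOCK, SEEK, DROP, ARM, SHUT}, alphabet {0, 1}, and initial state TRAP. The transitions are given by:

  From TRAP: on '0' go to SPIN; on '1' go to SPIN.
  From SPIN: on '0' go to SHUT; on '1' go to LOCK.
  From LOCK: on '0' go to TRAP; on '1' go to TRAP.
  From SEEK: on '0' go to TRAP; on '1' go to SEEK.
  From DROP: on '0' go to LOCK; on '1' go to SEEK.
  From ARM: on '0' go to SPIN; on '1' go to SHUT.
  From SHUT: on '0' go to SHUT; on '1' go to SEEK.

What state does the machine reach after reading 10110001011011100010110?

TRAP

start at TRAP
read '1': TRAP → SPIN
read '0': SPIN → SHUT
read '1': SHUT → SEEK
read '1': SEEK → SEEK
read '0': SEEK → TRAP
read '0': TRAP → SPIN
read '0': SPIN → SHUT
read '1': SHUT → SEEK
read '0': SEEK → TRAP
read '1': TRAP → SPIN
read '1': SPIN → LOCK
read '0': LOCK → TRAP
read '1': TRAP → SPIN
read '1': SPIN → LOCK
read '1': LOCK → TRAP
read '0': TRAP → SPIN
read '0': SPIN → SHUT
read '0': SHUT → SHUT
read '1': SHUT → SEEK
read '0': SEEK → TRAP
read '1': TRAP → SPIN
read '1': SPIN → LOCK
read '0': LOCK → TRAP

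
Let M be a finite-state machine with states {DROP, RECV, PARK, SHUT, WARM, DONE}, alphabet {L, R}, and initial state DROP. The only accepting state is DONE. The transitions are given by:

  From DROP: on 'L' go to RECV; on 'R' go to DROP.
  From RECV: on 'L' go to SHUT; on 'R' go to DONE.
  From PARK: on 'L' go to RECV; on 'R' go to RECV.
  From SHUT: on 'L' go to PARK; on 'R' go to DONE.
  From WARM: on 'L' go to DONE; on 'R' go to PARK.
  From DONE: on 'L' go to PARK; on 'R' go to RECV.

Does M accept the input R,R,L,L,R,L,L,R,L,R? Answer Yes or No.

DROP → DROP → DROP → RECV → SHUT → DONE → PARK → RECV → DONE → PARK → RECV
End state RECV is not accepting.

No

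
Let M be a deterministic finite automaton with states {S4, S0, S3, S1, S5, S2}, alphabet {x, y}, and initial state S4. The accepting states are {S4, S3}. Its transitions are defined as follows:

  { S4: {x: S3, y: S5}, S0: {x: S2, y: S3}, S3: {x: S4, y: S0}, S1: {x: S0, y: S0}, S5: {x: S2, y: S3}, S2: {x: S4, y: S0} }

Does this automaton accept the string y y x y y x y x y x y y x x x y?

No

Trace: S4 -y-> S5 -y-> S3 -x-> S4 -y-> S5 -y-> S3 -x-> S4 -y-> S5 -x-> S2 -y-> S0 -x-> S2 -y-> S0 -y-> S3 -x-> S4 -x-> S3 -x-> S4 -y-> S5
End state S5 is not accepting.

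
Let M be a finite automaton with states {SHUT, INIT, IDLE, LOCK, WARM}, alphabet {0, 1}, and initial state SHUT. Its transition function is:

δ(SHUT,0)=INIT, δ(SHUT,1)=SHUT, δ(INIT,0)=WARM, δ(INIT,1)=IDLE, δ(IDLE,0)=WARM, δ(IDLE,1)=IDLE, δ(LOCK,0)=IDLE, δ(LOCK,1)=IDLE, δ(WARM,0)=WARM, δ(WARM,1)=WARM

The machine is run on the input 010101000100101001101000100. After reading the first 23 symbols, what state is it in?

Trace: SHUT -0-> INIT -1-> IDLE -0-> WARM -1-> WARM -0-> WARM -1-> WARM -0-> WARM -0-> WARM -0-> WARM -1-> WARM -0-> WARM -0-> WARM -1-> WARM -0-> WARM -1-> WARM -0-> WARM -0-> WARM -1-> WARM -1-> WARM -0-> WARM -1-> WARM -0-> WARM -0-> WARM
After 23 symbols: WARM.

WARM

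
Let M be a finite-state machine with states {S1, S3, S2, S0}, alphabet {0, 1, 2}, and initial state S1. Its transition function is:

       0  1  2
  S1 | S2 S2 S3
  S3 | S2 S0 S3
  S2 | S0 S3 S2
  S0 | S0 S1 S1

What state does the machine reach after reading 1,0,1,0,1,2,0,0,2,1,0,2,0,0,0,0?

S0

start at S1
read '1': S1 → S2
read '0': S2 → S0
read '1': S0 → S1
read '0': S1 → S2
read '1': S2 → S3
read '2': S3 → S3
read '0': S3 → S2
read '0': S2 → S0
read '2': S0 → S1
read '1': S1 → S2
read '0': S2 → S0
read '2': S0 → S1
read '0': S1 → S2
read '0': S2 → S0
read '0': S0 → S0
read '0': S0 → S0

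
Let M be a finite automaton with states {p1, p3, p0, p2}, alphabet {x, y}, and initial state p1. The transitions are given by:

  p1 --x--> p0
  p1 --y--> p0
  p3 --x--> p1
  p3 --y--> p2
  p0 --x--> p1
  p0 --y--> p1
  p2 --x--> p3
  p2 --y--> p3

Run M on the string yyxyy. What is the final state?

p0

p1 → p0 → p1 → p0 → p1 → p0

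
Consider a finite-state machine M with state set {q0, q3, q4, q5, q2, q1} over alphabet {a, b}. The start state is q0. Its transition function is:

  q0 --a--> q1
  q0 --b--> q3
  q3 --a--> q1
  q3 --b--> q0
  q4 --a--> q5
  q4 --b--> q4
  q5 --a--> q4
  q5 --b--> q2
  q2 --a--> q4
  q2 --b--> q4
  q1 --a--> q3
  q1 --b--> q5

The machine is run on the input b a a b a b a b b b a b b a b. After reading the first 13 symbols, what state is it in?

Trace: q0 -b-> q3 -a-> q1 -a-> q3 -b-> q0 -a-> q1 -b-> q5 -a-> q4 -b-> q4 -b-> q4 -b-> q4 -a-> q5 -b-> q2 -b-> q4
After 13 symbols: q4.

q4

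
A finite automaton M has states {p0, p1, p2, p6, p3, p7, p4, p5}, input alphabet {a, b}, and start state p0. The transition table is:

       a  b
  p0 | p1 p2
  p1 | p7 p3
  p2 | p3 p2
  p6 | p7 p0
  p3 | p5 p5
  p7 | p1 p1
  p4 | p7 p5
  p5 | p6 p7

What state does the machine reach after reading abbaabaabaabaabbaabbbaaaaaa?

Trace: p0 -a-> p1 -b-> p3 -b-> p5 -a-> p6 -a-> p7 -b-> p1 -a-> p7 -a-> p1 -b-> p3 -a-> p5 -a-> p6 -b-> p0 -a-> p1 -a-> p7 -b-> p1 -b-> p3 -a-> p5 -a-> p6 -b-> p0 -b-> p2 -b-> p2 -a-> p3 -a-> p5 -a-> p6 -a-> p7 -a-> p1 -a-> p7

p7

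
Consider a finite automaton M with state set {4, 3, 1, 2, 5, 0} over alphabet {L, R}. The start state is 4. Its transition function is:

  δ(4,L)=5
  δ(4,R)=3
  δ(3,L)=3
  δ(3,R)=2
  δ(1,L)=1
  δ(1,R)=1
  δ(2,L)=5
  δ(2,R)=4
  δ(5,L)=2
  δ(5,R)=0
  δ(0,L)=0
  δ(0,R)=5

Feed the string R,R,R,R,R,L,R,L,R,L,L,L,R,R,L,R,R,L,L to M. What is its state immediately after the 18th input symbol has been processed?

start at 4
read 'R': 4 → 3
read 'R': 3 → 2
read 'R': 2 → 4
read 'R': 4 → 3
read 'R': 3 → 2
read 'L': 2 → 5
read 'R': 5 → 0
read 'L': 0 → 0
read 'R': 0 → 5
read 'L': 5 → 2
read 'L': 2 → 5
read 'L': 5 → 2
read 'R': 2 → 4
read 'R': 4 → 3
read 'L': 3 → 3
read 'R': 3 → 2
read 'R': 2 → 4
read 'L': 4 → 5
After 18 symbols: 5.

5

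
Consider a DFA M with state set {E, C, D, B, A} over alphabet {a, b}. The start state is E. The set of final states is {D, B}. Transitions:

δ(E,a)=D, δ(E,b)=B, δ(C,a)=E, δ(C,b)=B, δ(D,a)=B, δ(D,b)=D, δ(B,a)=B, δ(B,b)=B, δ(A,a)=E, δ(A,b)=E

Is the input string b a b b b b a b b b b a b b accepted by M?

Yes

E → B → B → B → B → B → B → B → B → B → B → B → B → B → B
End state B is accepting.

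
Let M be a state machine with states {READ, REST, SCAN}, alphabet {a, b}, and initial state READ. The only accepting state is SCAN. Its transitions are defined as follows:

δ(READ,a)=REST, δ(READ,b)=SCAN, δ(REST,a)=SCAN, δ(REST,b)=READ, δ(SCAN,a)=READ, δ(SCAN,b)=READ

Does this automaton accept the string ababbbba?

No

Trace: READ -a-> REST -b-> READ -a-> REST -b-> READ -b-> SCAN -b-> READ -b-> SCAN -a-> READ
End state READ is not accepting.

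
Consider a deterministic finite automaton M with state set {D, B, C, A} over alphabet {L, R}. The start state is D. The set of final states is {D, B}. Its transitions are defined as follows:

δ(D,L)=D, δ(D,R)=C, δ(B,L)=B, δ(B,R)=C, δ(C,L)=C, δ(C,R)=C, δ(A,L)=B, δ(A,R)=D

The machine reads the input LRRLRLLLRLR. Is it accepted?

No

Trace: D -L-> D -R-> C -R-> C -L-> C -R-> C -L-> C -L-> C -L-> C -R-> C -L-> C -R-> C
End state C is not accepting.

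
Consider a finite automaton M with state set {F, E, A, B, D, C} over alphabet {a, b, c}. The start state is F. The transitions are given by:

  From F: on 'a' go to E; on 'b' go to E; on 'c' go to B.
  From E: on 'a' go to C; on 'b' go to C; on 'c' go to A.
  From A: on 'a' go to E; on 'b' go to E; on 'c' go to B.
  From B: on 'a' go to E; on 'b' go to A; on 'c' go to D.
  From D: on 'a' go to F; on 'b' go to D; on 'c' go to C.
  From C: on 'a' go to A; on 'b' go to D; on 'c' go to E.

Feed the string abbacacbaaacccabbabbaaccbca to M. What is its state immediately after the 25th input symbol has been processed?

Trace: F -a-> E -b-> C -b-> D -a-> F -c-> B -a-> E -c-> A -b-> E -a-> C -a-> A -a-> E -c-> A -c-> B -c-> D -a-> F -b-> E -b-> C -a-> A -b-> E -b-> C -a-> A -a-> E -c-> A -c-> B -b-> A
After 25 symbols: A.

A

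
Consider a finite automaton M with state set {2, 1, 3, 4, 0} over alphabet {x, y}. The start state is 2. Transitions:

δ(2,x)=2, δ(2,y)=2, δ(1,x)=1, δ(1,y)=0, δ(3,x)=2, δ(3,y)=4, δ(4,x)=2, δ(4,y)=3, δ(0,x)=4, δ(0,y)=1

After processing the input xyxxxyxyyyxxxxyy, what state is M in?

Trace: 2 -x-> 2 -y-> 2 -x-> 2 -x-> 2 -x-> 2 -y-> 2 -x-> 2 -y-> 2 -y-> 2 -y-> 2 -x-> 2 -x-> 2 -x-> 2 -x-> 2 -y-> 2 -y-> 2

2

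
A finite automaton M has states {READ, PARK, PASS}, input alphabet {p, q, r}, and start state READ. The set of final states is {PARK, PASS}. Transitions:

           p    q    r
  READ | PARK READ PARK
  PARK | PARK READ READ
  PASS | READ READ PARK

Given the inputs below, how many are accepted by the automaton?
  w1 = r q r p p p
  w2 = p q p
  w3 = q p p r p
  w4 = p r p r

3

w1:
  start at READ
  read 'r': READ → PARK
  read 'q': PARK → READ
  read 'r': READ → PARK
  read 'p': PARK → PARK
  read 'p': PARK → PARK
  read 'p': PARK → PARK
  end PARK, accepted
w2:
  start at READ
  read 'p': READ → PARK
  read 'q': PARK → READ
  read 'p': READ → PARK
  end PARK, accepted
w3:
  start at READ
  read 'q': READ → READ
  read 'p': READ → PARK
  read 'p': PARK → PARK
  read 'r': PARK → READ
  read 'p': READ → PARK
  end PARK, accepted
w4:
  start at READ
  read 'p': READ → PARK
  read 'r': PARK → READ
  read 'p': READ → PARK
  read 'r': PARK → READ
  end READ, rejected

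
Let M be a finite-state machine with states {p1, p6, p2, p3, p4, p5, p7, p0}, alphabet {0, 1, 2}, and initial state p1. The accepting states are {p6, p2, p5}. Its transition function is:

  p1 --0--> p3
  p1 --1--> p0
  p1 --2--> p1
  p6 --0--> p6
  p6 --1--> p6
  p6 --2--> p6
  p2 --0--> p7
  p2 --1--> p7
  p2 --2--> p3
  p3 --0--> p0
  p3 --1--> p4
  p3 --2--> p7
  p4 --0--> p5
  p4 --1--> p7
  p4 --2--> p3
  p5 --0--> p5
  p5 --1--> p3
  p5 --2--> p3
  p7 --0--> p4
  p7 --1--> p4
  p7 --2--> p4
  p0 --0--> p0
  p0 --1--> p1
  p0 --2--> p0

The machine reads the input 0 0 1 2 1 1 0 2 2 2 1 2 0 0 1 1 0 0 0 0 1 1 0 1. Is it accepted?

p1 → p3 → p0 → p1 → p1 → p0 → p1 → p3 → p7 → p4 → p3 → p4 → p3 → p0 → p0 → p1 → p0 → p0 → p0 → p0 → p0 → p1 → p0 → p0 → p1
End state p1 is not accepting.

No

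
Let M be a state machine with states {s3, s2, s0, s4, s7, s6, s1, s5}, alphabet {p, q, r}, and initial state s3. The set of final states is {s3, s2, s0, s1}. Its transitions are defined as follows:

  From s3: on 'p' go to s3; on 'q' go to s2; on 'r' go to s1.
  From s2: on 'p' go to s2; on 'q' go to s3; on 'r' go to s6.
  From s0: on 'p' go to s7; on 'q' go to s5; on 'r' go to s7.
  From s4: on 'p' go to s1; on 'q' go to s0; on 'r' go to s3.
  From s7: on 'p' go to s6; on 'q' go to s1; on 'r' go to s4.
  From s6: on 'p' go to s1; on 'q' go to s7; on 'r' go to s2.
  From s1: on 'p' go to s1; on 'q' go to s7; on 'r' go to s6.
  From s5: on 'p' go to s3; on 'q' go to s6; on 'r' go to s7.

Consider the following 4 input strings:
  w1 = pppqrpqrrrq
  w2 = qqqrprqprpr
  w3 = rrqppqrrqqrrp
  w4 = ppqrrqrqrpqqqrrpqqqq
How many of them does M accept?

w1: Trace: s3 -p-> s3 -p-> s3 -p-> s3 -q-> s2 -r-> s6 -p-> s1 -q-> s7 -r-> s4 -r-> s3 -r-> s1 -q-> s7  → end s7, rejected
w2: Trace: s3 -q-> s2 -q-> s3 -q-> s2 -r-> s6 -p-> s1 -r-> s6 -q-> s7 -p-> s6 -r-> s2 -p-> s2 -r-> s6  → end s6, rejected
w3: Trace: s3 -r-> s1 -r-> s6 -q-> s7 -p-> s6 -p-> s1 -q-> s7 -r-> s4 -r-> s3 -q-> s2 -q-> s3 -r-> s1 -r-> s6 -p-> s1  → end s1, accepted
w4: Trace: s3 -p-> s3 -p-> s3 -q-> s2 -r-> s6 -r-> s2 -q-> s3 -r-> s1 -q-> s7 -r-> s4 -p-> s1 -q-> s7 -q-> s1 -q-> s7 -r-> s4 -r-> s3 -p-> s3 -q-> s2 -q-> s3 -q-> s2 -q-> s3  → end s3, accepted

2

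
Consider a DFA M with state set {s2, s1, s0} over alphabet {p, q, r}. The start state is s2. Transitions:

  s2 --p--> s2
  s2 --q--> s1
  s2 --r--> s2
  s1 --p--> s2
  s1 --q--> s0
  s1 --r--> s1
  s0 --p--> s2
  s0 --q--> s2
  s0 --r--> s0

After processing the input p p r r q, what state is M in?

s1

s2 → s2 → s2 → s2 → s2 → s1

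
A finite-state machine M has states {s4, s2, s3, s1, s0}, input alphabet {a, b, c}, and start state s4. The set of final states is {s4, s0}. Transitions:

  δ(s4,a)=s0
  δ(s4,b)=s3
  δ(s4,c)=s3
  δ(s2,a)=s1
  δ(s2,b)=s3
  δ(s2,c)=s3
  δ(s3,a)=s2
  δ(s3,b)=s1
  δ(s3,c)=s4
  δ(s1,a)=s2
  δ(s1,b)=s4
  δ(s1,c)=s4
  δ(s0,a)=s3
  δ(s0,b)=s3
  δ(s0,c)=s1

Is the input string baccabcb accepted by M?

s4 → s3 → s2 → s3 → s4 → s0 → s3 → s4 → s3
End state s3 is not accepting.

No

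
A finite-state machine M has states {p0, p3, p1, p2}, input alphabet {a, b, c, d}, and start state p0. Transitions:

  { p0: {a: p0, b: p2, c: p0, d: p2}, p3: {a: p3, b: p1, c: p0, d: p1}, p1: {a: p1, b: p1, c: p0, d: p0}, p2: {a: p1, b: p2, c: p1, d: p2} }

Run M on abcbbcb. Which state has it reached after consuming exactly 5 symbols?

start at p0
read 'a': p0 → p0
read 'b': p0 → p2
read 'c': p2 → p1
read 'b': p1 → p1
read 'b': p1 → p1
After 5 symbols: p1.

p1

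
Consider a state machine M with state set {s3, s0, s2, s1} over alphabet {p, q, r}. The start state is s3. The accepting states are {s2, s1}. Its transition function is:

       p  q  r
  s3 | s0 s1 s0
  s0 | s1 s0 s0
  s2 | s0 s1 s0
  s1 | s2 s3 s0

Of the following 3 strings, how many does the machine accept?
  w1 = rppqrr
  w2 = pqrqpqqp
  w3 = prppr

w1: Trace: s3 -r-> s0 -p-> s1 -p-> s2 -q-> s1 -r-> s0 -r-> s0  → end s0, rejected
w2: Trace: s3 -p-> s0 -q-> s0 -r-> s0 -q-> s0 -p-> s1 -q-> s3 -q-> s1 -p-> s2  → end s2, accepted
w3: Trace: s3 -p-> s0 -r-> s0 -p-> s1 -p-> s2 -r-> s0  → end s0, rejected

1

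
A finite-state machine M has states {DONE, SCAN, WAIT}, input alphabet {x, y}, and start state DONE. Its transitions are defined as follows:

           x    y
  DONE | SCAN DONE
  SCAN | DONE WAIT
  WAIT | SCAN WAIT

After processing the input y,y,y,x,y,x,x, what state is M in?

DONE

start at DONE
read 'y': DONE → DONE
read 'y': DONE → DONE
read 'y': DONE → DONE
read 'x': DONE → SCAN
read 'y': SCAN → WAIT
read 'x': WAIT → SCAN
read 'x': SCAN → DONE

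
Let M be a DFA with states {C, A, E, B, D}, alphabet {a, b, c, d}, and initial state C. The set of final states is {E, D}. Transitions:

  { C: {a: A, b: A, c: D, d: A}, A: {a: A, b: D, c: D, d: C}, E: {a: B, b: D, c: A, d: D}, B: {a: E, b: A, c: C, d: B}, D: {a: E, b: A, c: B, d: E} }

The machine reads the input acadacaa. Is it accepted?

No

C → A → D → E → D → E → A → A → A
End state A is not accepting.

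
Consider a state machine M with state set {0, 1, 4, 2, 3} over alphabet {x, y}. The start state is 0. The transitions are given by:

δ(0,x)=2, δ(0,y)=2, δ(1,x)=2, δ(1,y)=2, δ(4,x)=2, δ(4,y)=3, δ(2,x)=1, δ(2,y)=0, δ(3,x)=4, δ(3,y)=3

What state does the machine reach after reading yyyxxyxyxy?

0

0 → 2 → 0 → 2 → 1 → 2 → 0 → 2 → 0 → 2 → 0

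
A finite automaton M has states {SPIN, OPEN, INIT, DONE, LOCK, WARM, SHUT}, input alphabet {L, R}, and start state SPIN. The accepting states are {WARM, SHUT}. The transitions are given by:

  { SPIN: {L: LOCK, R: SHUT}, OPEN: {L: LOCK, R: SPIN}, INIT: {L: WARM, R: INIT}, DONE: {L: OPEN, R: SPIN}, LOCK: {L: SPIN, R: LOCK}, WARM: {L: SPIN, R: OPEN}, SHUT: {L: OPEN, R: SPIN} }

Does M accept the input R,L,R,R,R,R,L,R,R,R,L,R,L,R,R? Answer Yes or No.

No

SPIN → SHUT → OPEN → SPIN → SHUT → SPIN → SHUT → OPEN → SPIN → SHUT → SPIN → LOCK → LOCK → SPIN → SHUT → SPIN
End state SPIN is not accepting.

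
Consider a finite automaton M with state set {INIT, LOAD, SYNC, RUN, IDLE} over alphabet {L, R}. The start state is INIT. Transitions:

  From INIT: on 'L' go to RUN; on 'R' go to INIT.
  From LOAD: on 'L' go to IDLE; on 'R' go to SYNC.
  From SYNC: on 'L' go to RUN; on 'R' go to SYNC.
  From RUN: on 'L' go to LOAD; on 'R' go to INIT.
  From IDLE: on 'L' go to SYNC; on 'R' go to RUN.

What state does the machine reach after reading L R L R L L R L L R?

SYNC

Trace: INIT -L-> RUN -R-> INIT -L-> RUN -R-> INIT -L-> RUN -L-> LOAD -R-> SYNC -L-> RUN -L-> LOAD -R-> SYNC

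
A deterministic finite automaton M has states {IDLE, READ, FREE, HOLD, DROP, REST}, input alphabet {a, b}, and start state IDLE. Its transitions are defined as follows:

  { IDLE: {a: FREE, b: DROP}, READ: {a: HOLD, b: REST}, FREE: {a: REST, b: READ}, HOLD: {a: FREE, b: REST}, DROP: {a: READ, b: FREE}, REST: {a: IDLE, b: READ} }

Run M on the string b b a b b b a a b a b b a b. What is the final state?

REST

start at IDLE
read 'b': IDLE → DROP
read 'b': DROP → FREE
read 'a': FREE → REST
read 'b': REST → READ
read 'b': READ → REST
read 'b': REST → READ
read 'a': READ → HOLD
read 'a': HOLD → FREE
read 'b': FREE → READ
read 'a': READ → HOLD
read 'b': HOLD → REST
read 'b': REST → READ
read 'a': READ → HOLD
read 'b': HOLD → REST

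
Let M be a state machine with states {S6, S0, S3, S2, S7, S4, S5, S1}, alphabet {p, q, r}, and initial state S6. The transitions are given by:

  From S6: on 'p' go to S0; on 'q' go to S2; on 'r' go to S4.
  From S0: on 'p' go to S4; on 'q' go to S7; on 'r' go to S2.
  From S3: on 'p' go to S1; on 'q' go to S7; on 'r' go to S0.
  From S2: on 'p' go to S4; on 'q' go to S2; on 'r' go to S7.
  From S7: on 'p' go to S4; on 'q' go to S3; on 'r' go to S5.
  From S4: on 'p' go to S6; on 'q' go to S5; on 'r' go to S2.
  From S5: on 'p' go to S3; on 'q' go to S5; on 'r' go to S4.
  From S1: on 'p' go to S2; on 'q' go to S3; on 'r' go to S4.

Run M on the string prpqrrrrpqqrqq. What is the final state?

S3

Trace: S6 -p-> S0 -r-> S2 -p-> S4 -q-> S5 -r-> S4 -r-> S2 -r-> S7 -r-> S5 -p-> S3 -q-> S7 -q-> S3 -r-> S0 -q-> S7 -q-> S3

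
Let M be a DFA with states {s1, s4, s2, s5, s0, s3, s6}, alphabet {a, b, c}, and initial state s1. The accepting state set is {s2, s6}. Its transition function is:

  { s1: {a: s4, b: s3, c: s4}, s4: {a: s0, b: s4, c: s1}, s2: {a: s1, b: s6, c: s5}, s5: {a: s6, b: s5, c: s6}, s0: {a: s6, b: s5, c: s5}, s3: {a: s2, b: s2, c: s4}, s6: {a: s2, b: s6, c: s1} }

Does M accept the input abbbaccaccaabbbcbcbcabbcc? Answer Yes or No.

No

Trace: s1 -a-> s4 -b-> s4 -b-> s4 -b-> s4 -a-> s0 -c-> s5 -c-> s6 -a-> s2 -c-> s5 -c-> s6 -a-> s2 -a-> s1 -b-> s3 -b-> s2 -b-> s6 -c-> s1 -b-> s3 -c-> s4 -b-> s4 -c-> s1 -a-> s4 -b-> s4 -b-> s4 -c-> s1 -c-> s4
End state s4 is not accepting.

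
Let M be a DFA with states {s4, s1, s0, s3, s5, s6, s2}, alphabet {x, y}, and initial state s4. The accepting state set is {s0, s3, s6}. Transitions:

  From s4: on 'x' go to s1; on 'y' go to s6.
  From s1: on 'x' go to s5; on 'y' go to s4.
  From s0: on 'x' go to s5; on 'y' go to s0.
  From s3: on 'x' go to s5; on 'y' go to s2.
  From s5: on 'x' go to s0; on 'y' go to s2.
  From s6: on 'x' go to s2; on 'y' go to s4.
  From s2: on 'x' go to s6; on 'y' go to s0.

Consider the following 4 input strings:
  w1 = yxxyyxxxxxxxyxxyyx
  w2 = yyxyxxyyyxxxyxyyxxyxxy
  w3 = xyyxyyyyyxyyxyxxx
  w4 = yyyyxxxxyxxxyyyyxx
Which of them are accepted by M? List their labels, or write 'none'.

w3, w4

w1: s4 → s6 → s2 → s6 → s4 → s6 → s2 → s6 → s2 → s6 → s2 → s6 → s2 → s0 → s5 → s0 → s0 → s0 → s5  → end s5, rejected
w2: s4 → s6 → s4 → s1 → s4 → s1 → s5 → s2 → s0 → s0 → s5 → s0 → s5 → s2 → s6 → s4 → s6 → s2 → s6 → s4 → s1 → s5 → s2  → end s2, rejected
w3: s4 → s1 → s4 → s6 → s2 → s0 → s0 → s0 → s0 → s0 → s5 → s2 → s0 → s5 → s2 → s6 → s2 → s6  → end s6, accepted
w4: s4 → s6 → s4 → s6 → s4 → s1 → s5 → s0 → s5 → s2 → s6 → s2 → s6 → s4 → s6 → s4 → s6 → s2 → s6  → end s6, accepted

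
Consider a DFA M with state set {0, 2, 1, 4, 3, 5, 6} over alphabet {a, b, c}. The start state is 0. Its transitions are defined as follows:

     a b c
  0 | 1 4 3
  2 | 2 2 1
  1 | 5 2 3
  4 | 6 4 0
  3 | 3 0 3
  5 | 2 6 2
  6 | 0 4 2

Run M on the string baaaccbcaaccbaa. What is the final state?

5

Trace: 0 -b-> 4 -a-> 6 -a-> 0 -a-> 1 -c-> 3 -c-> 3 -b-> 0 -c-> 3 -a-> 3 -a-> 3 -c-> 3 -c-> 3 -b-> 0 -a-> 1 -a-> 5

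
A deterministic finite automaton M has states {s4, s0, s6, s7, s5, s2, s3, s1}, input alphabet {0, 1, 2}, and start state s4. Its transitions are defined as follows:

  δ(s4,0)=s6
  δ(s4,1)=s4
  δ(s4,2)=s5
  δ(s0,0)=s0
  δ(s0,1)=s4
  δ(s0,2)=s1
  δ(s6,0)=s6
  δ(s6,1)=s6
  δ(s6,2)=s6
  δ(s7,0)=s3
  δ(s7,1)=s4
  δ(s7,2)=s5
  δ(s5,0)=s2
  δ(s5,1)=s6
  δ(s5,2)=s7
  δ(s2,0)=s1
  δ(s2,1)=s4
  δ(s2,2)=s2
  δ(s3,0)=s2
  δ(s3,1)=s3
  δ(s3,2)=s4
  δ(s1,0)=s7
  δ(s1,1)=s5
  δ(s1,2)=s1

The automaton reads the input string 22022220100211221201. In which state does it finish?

s6

s4 → s5 → s7 → s3 → s4 → s5 → s7 → s5 → s2 → s4 → s6 → s6 → s6 → s6 → s6 → s6 → s6 → s6 → s6 → s6 → s6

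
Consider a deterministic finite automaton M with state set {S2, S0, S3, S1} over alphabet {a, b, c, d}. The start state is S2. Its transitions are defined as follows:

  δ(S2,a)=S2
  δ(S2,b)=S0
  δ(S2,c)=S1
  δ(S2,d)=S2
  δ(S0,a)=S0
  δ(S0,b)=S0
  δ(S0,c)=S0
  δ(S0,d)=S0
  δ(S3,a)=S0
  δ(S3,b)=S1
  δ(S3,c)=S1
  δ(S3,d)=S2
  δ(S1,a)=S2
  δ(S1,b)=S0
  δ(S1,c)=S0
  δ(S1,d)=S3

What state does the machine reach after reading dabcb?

S0

S2 → S2 → S2 → S0 → S0 → S0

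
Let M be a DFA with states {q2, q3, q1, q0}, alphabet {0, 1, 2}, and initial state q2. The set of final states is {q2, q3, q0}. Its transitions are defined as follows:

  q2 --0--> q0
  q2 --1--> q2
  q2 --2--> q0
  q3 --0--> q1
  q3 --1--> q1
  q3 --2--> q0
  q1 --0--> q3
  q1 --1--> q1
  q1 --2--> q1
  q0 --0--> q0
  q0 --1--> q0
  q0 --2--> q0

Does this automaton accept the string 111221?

start at q2
read '1': q2 → q2
read '1': q2 → q2
read '1': q2 → q2
read '2': q2 → q0
read '2': q0 → q0
read '1': q0 → q0
End state q0 is accepting.

Yes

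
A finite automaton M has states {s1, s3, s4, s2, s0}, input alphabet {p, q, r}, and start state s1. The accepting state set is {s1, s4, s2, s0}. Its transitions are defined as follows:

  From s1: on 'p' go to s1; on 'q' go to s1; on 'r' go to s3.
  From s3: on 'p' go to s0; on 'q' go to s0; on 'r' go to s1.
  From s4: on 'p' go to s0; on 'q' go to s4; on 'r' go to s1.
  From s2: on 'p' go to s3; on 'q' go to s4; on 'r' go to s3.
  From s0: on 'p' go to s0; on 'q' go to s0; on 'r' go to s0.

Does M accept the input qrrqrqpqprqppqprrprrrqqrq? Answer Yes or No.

Yes

s1 → s1 → s3 → s1 → s1 → s3 → s0 → s0 → s0 → s0 → s0 → s0 → s0 → s0 → s0 → s0 → s0 → s0 → s0 → s0 → s0 → s0 → s0 → s0 → s0 → s0
End state s0 is accepting.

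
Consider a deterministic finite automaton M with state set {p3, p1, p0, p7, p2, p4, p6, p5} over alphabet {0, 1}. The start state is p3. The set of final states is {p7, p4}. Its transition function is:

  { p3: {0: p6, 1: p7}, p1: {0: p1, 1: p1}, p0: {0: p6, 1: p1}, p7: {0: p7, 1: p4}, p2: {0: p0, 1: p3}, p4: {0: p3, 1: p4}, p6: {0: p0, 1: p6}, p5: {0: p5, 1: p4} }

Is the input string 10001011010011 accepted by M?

Trace: p3 -1-> p7 -0-> p7 -0-> p7 -0-> p7 -1-> p4 -0-> p3 -1-> p7 -1-> p4 -0-> p3 -1-> p7 -0-> p7 -0-> p7 -1-> p4 -1-> p4
End state p4 is accepting.

Yes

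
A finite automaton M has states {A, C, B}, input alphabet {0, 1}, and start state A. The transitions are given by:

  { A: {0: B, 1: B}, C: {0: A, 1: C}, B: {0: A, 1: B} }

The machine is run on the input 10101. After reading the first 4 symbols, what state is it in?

start at A
read '1': A → B
read '0': B → A
read '1': A → B
read '0': B → A
After 4 symbols: A.

A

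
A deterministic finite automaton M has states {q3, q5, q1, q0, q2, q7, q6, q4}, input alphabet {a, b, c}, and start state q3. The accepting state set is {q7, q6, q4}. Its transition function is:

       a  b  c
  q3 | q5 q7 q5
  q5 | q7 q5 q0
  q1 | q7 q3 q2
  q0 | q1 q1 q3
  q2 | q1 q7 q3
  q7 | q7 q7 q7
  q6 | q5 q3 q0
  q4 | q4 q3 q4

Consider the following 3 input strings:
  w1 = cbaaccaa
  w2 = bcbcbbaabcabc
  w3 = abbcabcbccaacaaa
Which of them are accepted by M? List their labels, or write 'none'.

w1: Trace: q3 -c-> q5 -b-> q5 -a-> q7 -a-> q7 -c-> q7 -c-> q7 -a-> q7 -a-> q7  → end q7, accepted
w2: Trace: q3 -b-> q7 -c-> q7 -b-> q7 -c-> q7 -b-> q7 -b-> q7 -a-> q7 -a-> q7 -b-> q7 -c-> q7 -a-> q7 -b-> q7 -c-> q7  → end q7, accepted
w3: Trace: q3 -a-> q5 -b-> q5 -b-> q5 -c-> q0 -a-> q1 -b-> q3 -c-> q5 -b-> q5 -c-> q0 -c-> q3 -a-> q5 -a-> q7 -c-> q7 -a-> q7 -a-> q7 -a-> q7  → end q7, accepted

w1, w2, w3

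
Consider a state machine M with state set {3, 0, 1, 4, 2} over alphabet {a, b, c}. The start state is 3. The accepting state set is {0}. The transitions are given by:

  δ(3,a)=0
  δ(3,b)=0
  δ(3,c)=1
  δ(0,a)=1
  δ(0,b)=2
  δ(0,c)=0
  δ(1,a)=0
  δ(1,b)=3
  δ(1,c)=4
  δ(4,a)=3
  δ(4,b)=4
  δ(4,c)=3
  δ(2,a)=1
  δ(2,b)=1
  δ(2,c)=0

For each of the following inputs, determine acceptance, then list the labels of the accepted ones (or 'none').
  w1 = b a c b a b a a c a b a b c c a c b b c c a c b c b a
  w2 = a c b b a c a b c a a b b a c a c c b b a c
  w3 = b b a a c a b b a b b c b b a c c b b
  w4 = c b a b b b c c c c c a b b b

none

w1: Trace: 3 -b-> 0 -a-> 1 -c-> 4 -b-> 4 -a-> 3 -b-> 0 -a-> 1 -a-> 0 -c-> 0 -a-> 1 -b-> 3 -a-> 0 -b-> 2 -c-> 0 -c-> 0 -a-> 1 -c-> 4 -b-> 4 -b-> 4 -c-> 3 -c-> 1 -a-> 0 -c-> 0 -b-> 2 -c-> 0 -b-> 2 -a-> 1  → end 1, rejected
w2: Trace: 3 -a-> 0 -c-> 0 -b-> 2 -b-> 1 -a-> 0 -c-> 0 -a-> 1 -b-> 3 -c-> 1 -a-> 0 -a-> 1 -b-> 3 -b-> 0 -a-> 1 -c-> 4 -a-> 3 -c-> 1 -c-> 4 -b-> 4 -b-> 4 -a-> 3 -c-> 1  → end 1, rejected
w3: Trace: 3 -b-> 0 -b-> 2 -a-> 1 -a-> 0 -c-> 0 -a-> 1 -b-> 3 -b-> 0 -a-> 1 -b-> 3 -b-> 0 -c-> 0 -b-> 2 -b-> 1 -a-> 0 -c-> 0 -c-> 0 -b-> 2 -b-> 1  → end 1, rejected
w4: Trace: 3 -c-> 1 -b-> 3 -a-> 0 -b-> 2 -b-> 1 -b-> 3 -c-> 1 -c-> 4 -c-> 3 -c-> 1 -c-> 4 -a-> 3 -b-> 0 -b-> 2 -b-> 1  → end 1, rejected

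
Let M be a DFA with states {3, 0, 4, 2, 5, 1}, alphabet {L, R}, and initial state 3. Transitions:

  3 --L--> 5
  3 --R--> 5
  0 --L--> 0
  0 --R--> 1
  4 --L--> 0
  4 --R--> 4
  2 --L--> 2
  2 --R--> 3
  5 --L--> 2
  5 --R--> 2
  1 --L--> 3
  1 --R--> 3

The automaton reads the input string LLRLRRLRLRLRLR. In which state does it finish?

3

3 → 5 → 2 → 3 → 5 → 2 → 3 → 5 → 2 → 2 → 3 → 5 → 2 → 2 → 3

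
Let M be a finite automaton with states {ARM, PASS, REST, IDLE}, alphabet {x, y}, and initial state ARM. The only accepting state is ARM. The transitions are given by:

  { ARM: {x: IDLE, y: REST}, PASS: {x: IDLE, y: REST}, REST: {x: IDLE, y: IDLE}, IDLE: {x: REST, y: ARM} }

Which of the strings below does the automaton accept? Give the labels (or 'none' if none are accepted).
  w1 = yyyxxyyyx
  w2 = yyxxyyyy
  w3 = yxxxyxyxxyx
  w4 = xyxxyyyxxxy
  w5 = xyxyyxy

w1: Trace: ARM -y-> REST -y-> IDLE -y-> ARM -x-> IDLE -x-> REST -y-> IDLE -y-> ARM -y-> REST -x-> IDLE  → end IDLE, rejected
w2: Trace: ARM -y-> REST -y-> IDLE -x-> REST -x-> IDLE -y-> ARM -y-> REST -y-> IDLE -y-> ARM  → end ARM, accepted
w3: Trace: ARM -y-> REST -x-> IDLE -x-> REST -x-> IDLE -y-> ARM -x-> IDLE -y-> ARM -x-> IDLE -x-> REST -y-> IDLE -x-> REST  → end REST, rejected
w4: Trace: ARM -x-> IDLE -y-> ARM -x-> IDLE -x-> REST -y-> IDLE -y-> ARM -y-> REST -x-> IDLE -x-> REST -x-> IDLE -y-> ARM  → end ARM, accepted
w5: Trace: ARM -x-> IDLE -y-> ARM -x-> IDLE -y-> ARM -y-> REST -x-> IDLE -y-> ARM  → end ARM, accepted

w2, w4, w5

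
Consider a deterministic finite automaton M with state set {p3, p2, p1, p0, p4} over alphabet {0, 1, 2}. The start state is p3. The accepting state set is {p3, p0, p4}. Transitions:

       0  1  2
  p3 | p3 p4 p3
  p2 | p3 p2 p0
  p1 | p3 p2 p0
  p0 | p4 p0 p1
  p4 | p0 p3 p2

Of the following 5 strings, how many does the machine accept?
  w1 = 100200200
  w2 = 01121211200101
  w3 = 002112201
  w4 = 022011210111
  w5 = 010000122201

5

w1:
  start at p3
  read '1': p3 → p4
  read '0': p4 → p0
  read '0': p0 → p4
  read '2': p4 → p2
  read '0': p2 → p3
  read '0': p3 → p3
  read '2': p3 → p3
  read '0': p3 → p3
  read '0': p3 → p3
  end p3, accepted
w2:
  start at p3
  read '0': p3 → p3
  read '1': p3 → p4
  read '1': p4 → p3
  read '2': p3 → p3
  read '1': p3 → p4
  read '2': p4 → p2
  read '1': p2 → p2
  read '1': p2 → p2
  read '2': p2 → p0
  read '0': p0 → p4
  read '0': p4 → p0
  read '1': p0 → p0
  read '0': p0 → p4
  read '1': p4 → p3
  end p3, accepted
w3:
  start at p3
  read '0': p3 → p3
  read '0': p3 → p3
  read '2': p3 → p3
  read '1': p3 → p4
  read '1': p4 → p3
  read '2': p3 → p3
  read '2': p3 → p3
  read '0': p3 → p3
  read '1': p3 → p4
  end p4, accepted
w4:
  start at p3
  read '0': p3 → p3
  read '2': p3 → p3
  read '2': p3 → p3
  read '0': p3 → p3
  read '1': p3 → p4
  read '1': p4 → p3
  read '2': p3 → p3
  read '1': p3 → p4
  read '0': p4 → p0
  read '1': p0 → p0
  read '1': p0 → p0
  read '1': p0 → p0
  end p0, accepted
w5:
  start at p3
  read '0': p3 → p3
  read '1': p3 → p4
  read '0': p4 → p0
  read '0': p0 → p4
  read '0': p4 → p0
  read '0': p0 → p4
  read '1': p4 → p3
  read '2': p3 → p3
  read '2': p3 → p3
  read '2': p3 → p3
  read '0': p3 → p3
  read '1': p3 → p4
  end p4, accepted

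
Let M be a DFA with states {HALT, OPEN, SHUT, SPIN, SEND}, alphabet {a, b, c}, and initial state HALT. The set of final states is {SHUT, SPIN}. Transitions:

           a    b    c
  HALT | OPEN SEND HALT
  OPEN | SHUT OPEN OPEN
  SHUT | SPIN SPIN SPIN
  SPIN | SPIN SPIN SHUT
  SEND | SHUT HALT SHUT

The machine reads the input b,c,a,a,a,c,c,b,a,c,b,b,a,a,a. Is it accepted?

Yes

Trace: HALT -b-> SEND -c-> SHUT -a-> SPIN -a-> SPIN -a-> SPIN -c-> SHUT -c-> SPIN -b-> SPIN -a-> SPIN -c-> SHUT -b-> SPIN -b-> SPIN -a-> SPIN -a-> SPIN -a-> SPIN
End state SPIN is accepting.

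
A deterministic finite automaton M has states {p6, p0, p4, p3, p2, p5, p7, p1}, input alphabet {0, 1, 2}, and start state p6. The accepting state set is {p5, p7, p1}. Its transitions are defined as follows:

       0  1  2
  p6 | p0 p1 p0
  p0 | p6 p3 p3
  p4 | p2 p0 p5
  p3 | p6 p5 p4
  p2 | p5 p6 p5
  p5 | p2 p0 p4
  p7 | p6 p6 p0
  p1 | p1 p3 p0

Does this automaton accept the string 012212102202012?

No

start at p6
read '0': p6 → p0
read '1': p0 → p3
read '2': p3 → p4
read '2': p4 → p5
read '1': p5 → p0
read '2': p0 → p3
read '1': p3 → p5
read '0': p5 → p2
read '2': p2 → p5
read '2': p5 → p4
read '0': p4 → p2
read '2': p2 → p5
read '0': p5 → p2
read '1': p2 → p6
read '2': p6 → p0
End state p0 is not accepting.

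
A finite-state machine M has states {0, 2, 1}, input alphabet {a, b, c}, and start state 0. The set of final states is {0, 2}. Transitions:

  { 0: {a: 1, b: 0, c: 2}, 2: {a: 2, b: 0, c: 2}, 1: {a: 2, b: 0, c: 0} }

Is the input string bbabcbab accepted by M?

start at 0
read 'b': 0 → 0
read 'b': 0 → 0
read 'a': 0 → 1
read 'b': 1 → 0
read 'c': 0 → 2
read 'b': 2 → 0
read 'a': 0 → 1
read 'b': 1 → 0
End state 0 is accepting.

Yes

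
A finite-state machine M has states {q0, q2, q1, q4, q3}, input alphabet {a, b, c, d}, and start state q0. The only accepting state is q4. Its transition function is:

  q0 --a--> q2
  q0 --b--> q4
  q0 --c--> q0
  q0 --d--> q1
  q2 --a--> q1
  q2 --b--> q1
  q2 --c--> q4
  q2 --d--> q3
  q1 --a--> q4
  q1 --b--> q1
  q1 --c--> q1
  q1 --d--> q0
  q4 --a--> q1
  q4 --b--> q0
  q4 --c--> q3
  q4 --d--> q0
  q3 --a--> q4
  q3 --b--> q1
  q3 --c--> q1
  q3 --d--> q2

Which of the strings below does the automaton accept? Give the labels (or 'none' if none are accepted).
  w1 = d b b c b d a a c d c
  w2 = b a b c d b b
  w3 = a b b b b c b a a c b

none

w1:
  start at q0
  read 'd': q0 → q1
  read 'b': q1 → q1
  read 'b': q1 → q1
  read 'c': q1 → q1
  read 'b': q1 → q1
  read 'd': q1 → q0
  read 'a': q0 → q2
  read 'a': q2 → q1
  read 'c': q1 → q1
  read 'd': q1 → q0
  read 'c': q0 → q0
  end q0, rejected
w2:
  start at q0
  read 'b': q0 → q4
  read 'a': q4 → q1
  read 'b': q1 → q1
  read 'c': q1 → q1
  read 'd': q1 → q0
  read 'b': q0 → q4
  read 'b': q4 → q0
  end q0, rejected
w3:
  start at q0
  read 'a': q0 → q2
  read 'b': q2 → q1
  read 'b': q1 → q1
  read 'b': q1 → q1
  read 'b': q1 → q1
  read 'c': q1 → q1
  read 'b': q1 → q1
  read 'a': q1 → q4
  read 'a': q4 → q1
  read 'c': q1 → q1
  read 'b': q1 → q1
  end q1, rejected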